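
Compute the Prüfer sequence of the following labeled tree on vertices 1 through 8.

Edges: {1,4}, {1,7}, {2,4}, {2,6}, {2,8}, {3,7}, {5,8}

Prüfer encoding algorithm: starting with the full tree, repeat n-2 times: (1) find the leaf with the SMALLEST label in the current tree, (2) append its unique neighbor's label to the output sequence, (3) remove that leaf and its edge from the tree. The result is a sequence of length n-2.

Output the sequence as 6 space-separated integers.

Answer: 7 8 2 1 4 2

Derivation:
Step 1: leaves = {3,5,6}. Remove smallest leaf 3, emit neighbor 7.
Step 2: leaves = {5,6,7}. Remove smallest leaf 5, emit neighbor 8.
Step 3: leaves = {6,7,8}. Remove smallest leaf 6, emit neighbor 2.
Step 4: leaves = {7,8}. Remove smallest leaf 7, emit neighbor 1.
Step 5: leaves = {1,8}. Remove smallest leaf 1, emit neighbor 4.
Step 6: leaves = {4,8}. Remove smallest leaf 4, emit neighbor 2.
Done: 2 vertices remain (2, 8). Sequence = [7 8 2 1 4 2]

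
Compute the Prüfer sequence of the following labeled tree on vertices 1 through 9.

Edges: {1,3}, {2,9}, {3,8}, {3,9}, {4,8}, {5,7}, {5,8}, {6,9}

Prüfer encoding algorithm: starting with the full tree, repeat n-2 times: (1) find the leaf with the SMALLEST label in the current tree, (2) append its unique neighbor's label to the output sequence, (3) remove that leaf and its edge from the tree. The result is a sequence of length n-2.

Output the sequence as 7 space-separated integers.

Answer: 3 9 8 9 5 8 3

Derivation:
Step 1: leaves = {1,2,4,6,7}. Remove smallest leaf 1, emit neighbor 3.
Step 2: leaves = {2,4,6,7}. Remove smallest leaf 2, emit neighbor 9.
Step 3: leaves = {4,6,7}. Remove smallest leaf 4, emit neighbor 8.
Step 4: leaves = {6,7}. Remove smallest leaf 6, emit neighbor 9.
Step 5: leaves = {7,9}. Remove smallest leaf 7, emit neighbor 5.
Step 6: leaves = {5,9}. Remove smallest leaf 5, emit neighbor 8.
Step 7: leaves = {8,9}. Remove smallest leaf 8, emit neighbor 3.
Done: 2 vertices remain (3, 9). Sequence = [3 9 8 9 5 8 3]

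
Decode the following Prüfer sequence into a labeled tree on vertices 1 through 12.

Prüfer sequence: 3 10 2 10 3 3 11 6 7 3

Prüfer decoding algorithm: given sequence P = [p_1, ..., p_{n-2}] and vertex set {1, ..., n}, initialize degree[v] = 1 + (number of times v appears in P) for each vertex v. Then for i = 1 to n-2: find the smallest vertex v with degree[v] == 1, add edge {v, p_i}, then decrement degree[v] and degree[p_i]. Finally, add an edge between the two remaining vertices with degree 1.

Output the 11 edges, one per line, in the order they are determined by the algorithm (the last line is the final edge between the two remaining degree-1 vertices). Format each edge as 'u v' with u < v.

Initial degrees: {1:1, 2:2, 3:5, 4:1, 5:1, 6:2, 7:2, 8:1, 9:1, 10:3, 11:2, 12:1}
Step 1: smallest deg-1 vertex = 1, p_1 = 3. Add edge {1,3}. Now deg[1]=0, deg[3]=4.
Step 2: smallest deg-1 vertex = 4, p_2 = 10. Add edge {4,10}. Now deg[4]=0, deg[10]=2.
Step 3: smallest deg-1 vertex = 5, p_3 = 2. Add edge {2,5}. Now deg[5]=0, deg[2]=1.
Step 4: smallest deg-1 vertex = 2, p_4 = 10. Add edge {2,10}. Now deg[2]=0, deg[10]=1.
Step 5: smallest deg-1 vertex = 8, p_5 = 3. Add edge {3,8}. Now deg[8]=0, deg[3]=3.
Step 6: smallest deg-1 vertex = 9, p_6 = 3. Add edge {3,9}. Now deg[9]=0, deg[3]=2.
Step 7: smallest deg-1 vertex = 10, p_7 = 11. Add edge {10,11}. Now deg[10]=0, deg[11]=1.
Step 8: smallest deg-1 vertex = 11, p_8 = 6. Add edge {6,11}. Now deg[11]=0, deg[6]=1.
Step 9: smallest deg-1 vertex = 6, p_9 = 7. Add edge {6,7}. Now deg[6]=0, deg[7]=1.
Step 10: smallest deg-1 vertex = 7, p_10 = 3. Add edge {3,7}. Now deg[7]=0, deg[3]=1.
Final: two remaining deg-1 vertices are 3, 12. Add edge {3,12}.

Answer: 1 3
4 10
2 5
2 10
3 8
3 9
10 11
6 11
6 7
3 7
3 12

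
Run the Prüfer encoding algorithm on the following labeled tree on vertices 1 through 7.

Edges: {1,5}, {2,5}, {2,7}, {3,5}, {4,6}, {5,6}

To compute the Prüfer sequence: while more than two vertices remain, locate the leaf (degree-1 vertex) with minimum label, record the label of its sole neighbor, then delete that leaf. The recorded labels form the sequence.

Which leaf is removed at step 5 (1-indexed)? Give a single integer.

Answer: 5

Derivation:
Step 1: current leaves = {1,3,4,7}. Remove leaf 1 (neighbor: 5).
Step 2: current leaves = {3,4,7}. Remove leaf 3 (neighbor: 5).
Step 3: current leaves = {4,7}. Remove leaf 4 (neighbor: 6).
Step 4: current leaves = {6,7}. Remove leaf 6 (neighbor: 5).
Step 5: current leaves = {5,7}. Remove leaf 5 (neighbor: 2).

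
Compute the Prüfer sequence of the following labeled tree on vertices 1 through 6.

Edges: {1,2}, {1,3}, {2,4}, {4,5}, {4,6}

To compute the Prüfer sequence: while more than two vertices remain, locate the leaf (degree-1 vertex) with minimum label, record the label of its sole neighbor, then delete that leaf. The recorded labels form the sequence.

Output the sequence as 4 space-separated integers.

Answer: 1 2 4 4

Derivation:
Step 1: leaves = {3,5,6}. Remove smallest leaf 3, emit neighbor 1.
Step 2: leaves = {1,5,6}. Remove smallest leaf 1, emit neighbor 2.
Step 3: leaves = {2,5,6}. Remove smallest leaf 2, emit neighbor 4.
Step 4: leaves = {5,6}. Remove smallest leaf 5, emit neighbor 4.
Done: 2 vertices remain (4, 6). Sequence = [1 2 4 4]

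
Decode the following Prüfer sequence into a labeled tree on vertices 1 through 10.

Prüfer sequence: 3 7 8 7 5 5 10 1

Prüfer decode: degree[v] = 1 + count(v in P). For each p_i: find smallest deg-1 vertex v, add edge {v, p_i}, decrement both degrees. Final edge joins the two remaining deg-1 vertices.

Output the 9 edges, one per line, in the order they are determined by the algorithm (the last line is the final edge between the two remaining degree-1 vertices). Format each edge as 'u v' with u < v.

Initial degrees: {1:2, 2:1, 3:2, 4:1, 5:3, 6:1, 7:3, 8:2, 9:1, 10:2}
Step 1: smallest deg-1 vertex = 2, p_1 = 3. Add edge {2,3}. Now deg[2]=0, deg[3]=1.
Step 2: smallest deg-1 vertex = 3, p_2 = 7. Add edge {3,7}. Now deg[3]=0, deg[7]=2.
Step 3: smallest deg-1 vertex = 4, p_3 = 8. Add edge {4,8}. Now deg[4]=0, deg[8]=1.
Step 4: smallest deg-1 vertex = 6, p_4 = 7. Add edge {6,7}. Now deg[6]=0, deg[7]=1.
Step 5: smallest deg-1 vertex = 7, p_5 = 5. Add edge {5,7}. Now deg[7]=0, deg[5]=2.
Step 6: smallest deg-1 vertex = 8, p_6 = 5. Add edge {5,8}. Now deg[8]=0, deg[5]=1.
Step 7: smallest deg-1 vertex = 5, p_7 = 10. Add edge {5,10}. Now deg[5]=0, deg[10]=1.
Step 8: smallest deg-1 vertex = 9, p_8 = 1. Add edge {1,9}. Now deg[9]=0, deg[1]=1.
Final: two remaining deg-1 vertices are 1, 10. Add edge {1,10}.

Answer: 2 3
3 7
4 8
6 7
5 7
5 8
5 10
1 9
1 10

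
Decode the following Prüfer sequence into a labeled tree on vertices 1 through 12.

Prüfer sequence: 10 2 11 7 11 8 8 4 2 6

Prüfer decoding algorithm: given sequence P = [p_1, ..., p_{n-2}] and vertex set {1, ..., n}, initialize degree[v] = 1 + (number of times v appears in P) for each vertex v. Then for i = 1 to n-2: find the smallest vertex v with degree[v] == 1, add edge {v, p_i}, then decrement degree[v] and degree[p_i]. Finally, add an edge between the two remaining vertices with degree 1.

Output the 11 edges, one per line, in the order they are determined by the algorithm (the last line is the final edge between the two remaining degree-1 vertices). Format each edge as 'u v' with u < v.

Answer: 1 10
2 3
5 11
7 9
7 11
8 10
8 11
4 8
2 4
2 6
6 12

Derivation:
Initial degrees: {1:1, 2:3, 3:1, 4:2, 5:1, 6:2, 7:2, 8:3, 9:1, 10:2, 11:3, 12:1}
Step 1: smallest deg-1 vertex = 1, p_1 = 10. Add edge {1,10}. Now deg[1]=0, deg[10]=1.
Step 2: smallest deg-1 vertex = 3, p_2 = 2. Add edge {2,3}. Now deg[3]=0, deg[2]=2.
Step 3: smallest deg-1 vertex = 5, p_3 = 11. Add edge {5,11}. Now deg[5]=0, deg[11]=2.
Step 4: smallest deg-1 vertex = 9, p_4 = 7. Add edge {7,9}. Now deg[9]=0, deg[7]=1.
Step 5: smallest deg-1 vertex = 7, p_5 = 11. Add edge {7,11}. Now deg[7]=0, deg[11]=1.
Step 6: smallest deg-1 vertex = 10, p_6 = 8. Add edge {8,10}. Now deg[10]=0, deg[8]=2.
Step 7: smallest deg-1 vertex = 11, p_7 = 8. Add edge {8,11}. Now deg[11]=0, deg[8]=1.
Step 8: smallest deg-1 vertex = 8, p_8 = 4. Add edge {4,8}. Now deg[8]=0, deg[4]=1.
Step 9: smallest deg-1 vertex = 4, p_9 = 2. Add edge {2,4}. Now deg[4]=0, deg[2]=1.
Step 10: smallest deg-1 vertex = 2, p_10 = 6. Add edge {2,6}. Now deg[2]=0, deg[6]=1.
Final: two remaining deg-1 vertices are 6, 12. Add edge {6,12}.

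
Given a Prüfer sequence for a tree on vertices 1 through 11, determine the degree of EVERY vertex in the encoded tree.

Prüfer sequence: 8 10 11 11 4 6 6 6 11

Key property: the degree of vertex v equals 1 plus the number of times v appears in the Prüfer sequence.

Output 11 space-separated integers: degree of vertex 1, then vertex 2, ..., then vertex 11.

p_1 = 8: count[8] becomes 1
p_2 = 10: count[10] becomes 1
p_3 = 11: count[11] becomes 1
p_4 = 11: count[11] becomes 2
p_5 = 4: count[4] becomes 1
p_6 = 6: count[6] becomes 1
p_7 = 6: count[6] becomes 2
p_8 = 6: count[6] becomes 3
p_9 = 11: count[11] becomes 3
Degrees (1 + count): deg[1]=1+0=1, deg[2]=1+0=1, deg[3]=1+0=1, deg[4]=1+1=2, deg[5]=1+0=1, deg[6]=1+3=4, deg[7]=1+0=1, deg[8]=1+1=2, deg[9]=1+0=1, deg[10]=1+1=2, deg[11]=1+3=4

Answer: 1 1 1 2 1 4 1 2 1 2 4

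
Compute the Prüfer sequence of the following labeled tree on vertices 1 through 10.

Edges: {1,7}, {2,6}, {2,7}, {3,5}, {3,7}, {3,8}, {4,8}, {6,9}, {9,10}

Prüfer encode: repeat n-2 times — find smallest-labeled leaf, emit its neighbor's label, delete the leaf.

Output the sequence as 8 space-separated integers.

Answer: 7 8 3 3 7 2 6 9

Derivation:
Step 1: leaves = {1,4,5,10}. Remove smallest leaf 1, emit neighbor 7.
Step 2: leaves = {4,5,10}. Remove smallest leaf 4, emit neighbor 8.
Step 3: leaves = {5,8,10}. Remove smallest leaf 5, emit neighbor 3.
Step 4: leaves = {8,10}. Remove smallest leaf 8, emit neighbor 3.
Step 5: leaves = {3,10}. Remove smallest leaf 3, emit neighbor 7.
Step 6: leaves = {7,10}. Remove smallest leaf 7, emit neighbor 2.
Step 7: leaves = {2,10}. Remove smallest leaf 2, emit neighbor 6.
Step 8: leaves = {6,10}. Remove smallest leaf 6, emit neighbor 9.
Done: 2 vertices remain (9, 10). Sequence = [7 8 3 3 7 2 6 9]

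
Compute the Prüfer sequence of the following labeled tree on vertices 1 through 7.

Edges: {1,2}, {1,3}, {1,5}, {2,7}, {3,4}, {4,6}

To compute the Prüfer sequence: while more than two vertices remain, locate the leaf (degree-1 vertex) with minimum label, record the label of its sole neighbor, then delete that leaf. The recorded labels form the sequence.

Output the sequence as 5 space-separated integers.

Answer: 1 4 3 1 2

Derivation:
Step 1: leaves = {5,6,7}. Remove smallest leaf 5, emit neighbor 1.
Step 2: leaves = {6,7}. Remove smallest leaf 6, emit neighbor 4.
Step 3: leaves = {4,7}. Remove smallest leaf 4, emit neighbor 3.
Step 4: leaves = {3,7}. Remove smallest leaf 3, emit neighbor 1.
Step 5: leaves = {1,7}. Remove smallest leaf 1, emit neighbor 2.
Done: 2 vertices remain (2, 7). Sequence = [1 4 3 1 2]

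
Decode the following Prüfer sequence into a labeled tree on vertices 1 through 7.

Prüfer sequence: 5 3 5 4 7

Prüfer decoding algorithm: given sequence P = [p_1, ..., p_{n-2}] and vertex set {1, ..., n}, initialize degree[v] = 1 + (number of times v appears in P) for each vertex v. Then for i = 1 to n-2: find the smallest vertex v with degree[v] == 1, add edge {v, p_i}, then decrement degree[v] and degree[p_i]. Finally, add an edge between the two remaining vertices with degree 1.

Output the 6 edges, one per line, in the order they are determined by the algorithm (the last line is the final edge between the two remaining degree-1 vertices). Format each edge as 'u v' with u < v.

Initial degrees: {1:1, 2:1, 3:2, 4:2, 5:3, 6:1, 7:2}
Step 1: smallest deg-1 vertex = 1, p_1 = 5. Add edge {1,5}. Now deg[1]=0, deg[5]=2.
Step 2: smallest deg-1 vertex = 2, p_2 = 3. Add edge {2,3}. Now deg[2]=0, deg[3]=1.
Step 3: smallest deg-1 vertex = 3, p_3 = 5. Add edge {3,5}. Now deg[3]=0, deg[5]=1.
Step 4: smallest deg-1 vertex = 5, p_4 = 4. Add edge {4,5}. Now deg[5]=0, deg[4]=1.
Step 5: smallest deg-1 vertex = 4, p_5 = 7. Add edge {4,7}. Now deg[4]=0, deg[7]=1.
Final: two remaining deg-1 vertices are 6, 7. Add edge {6,7}.

Answer: 1 5
2 3
3 5
4 5
4 7
6 7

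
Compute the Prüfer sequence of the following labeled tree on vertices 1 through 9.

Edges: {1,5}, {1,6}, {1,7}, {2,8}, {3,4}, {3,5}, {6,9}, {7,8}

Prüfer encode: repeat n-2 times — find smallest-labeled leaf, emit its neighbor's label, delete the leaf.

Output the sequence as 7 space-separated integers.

Answer: 8 3 5 1 7 1 6

Derivation:
Step 1: leaves = {2,4,9}. Remove smallest leaf 2, emit neighbor 8.
Step 2: leaves = {4,8,9}. Remove smallest leaf 4, emit neighbor 3.
Step 3: leaves = {3,8,9}. Remove smallest leaf 3, emit neighbor 5.
Step 4: leaves = {5,8,9}. Remove smallest leaf 5, emit neighbor 1.
Step 5: leaves = {8,9}. Remove smallest leaf 8, emit neighbor 7.
Step 6: leaves = {7,9}. Remove smallest leaf 7, emit neighbor 1.
Step 7: leaves = {1,9}. Remove smallest leaf 1, emit neighbor 6.
Done: 2 vertices remain (6, 9). Sequence = [8 3 5 1 7 1 6]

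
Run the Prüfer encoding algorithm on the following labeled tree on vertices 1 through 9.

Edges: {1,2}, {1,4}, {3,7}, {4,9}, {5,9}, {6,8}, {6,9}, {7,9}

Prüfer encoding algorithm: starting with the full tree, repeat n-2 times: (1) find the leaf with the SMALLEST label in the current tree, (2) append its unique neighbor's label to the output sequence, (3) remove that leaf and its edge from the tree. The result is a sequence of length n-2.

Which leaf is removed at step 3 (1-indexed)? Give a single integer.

Answer: 3

Derivation:
Step 1: current leaves = {2,3,5,8}. Remove leaf 2 (neighbor: 1).
Step 2: current leaves = {1,3,5,8}. Remove leaf 1 (neighbor: 4).
Step 3: current leaves = {3,4,5,8}. Remove leaf 3 (neighbor: 7).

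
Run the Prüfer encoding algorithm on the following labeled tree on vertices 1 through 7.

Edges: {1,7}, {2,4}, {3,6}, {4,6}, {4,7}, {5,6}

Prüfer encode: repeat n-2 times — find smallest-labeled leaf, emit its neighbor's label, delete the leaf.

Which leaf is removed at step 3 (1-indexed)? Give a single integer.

Answer: 3

Derivation:
Step 1: current leaves = {1,2,3,5}. Remove leaf 1 (neighbor: 7).
Step 2: current leaves = {2,3,5,7}. Remove leaf 2 (neighbor: 4).
Step 3: current leaves = {3,5,7}. Remove leaf 3 (neighbor: 6).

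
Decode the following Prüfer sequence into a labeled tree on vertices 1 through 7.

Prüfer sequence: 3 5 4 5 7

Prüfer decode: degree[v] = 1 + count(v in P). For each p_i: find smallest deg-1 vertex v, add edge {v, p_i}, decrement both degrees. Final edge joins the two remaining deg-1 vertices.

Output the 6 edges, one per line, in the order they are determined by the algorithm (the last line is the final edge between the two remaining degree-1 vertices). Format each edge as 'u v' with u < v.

Answer: 1 3
2 5
3 4
4 5
5 7
6 7

Derivation:
Initial degrees: {1:1, 2:1, 3:2, 4:2, 5:3, 6:1, 7:2}
Step 1: smallest deg-1 vertex = 1, p_1 = 3. Add edge {1,3}. Now deg[1]=0, deg[3]=1.
Step 2: smallest deg-1 vertex = 2, p_2 = 5. Add edge {2,5}. Now deg[2]=0, deg[5]=2.
Step 3: smallest deg-1 vertex = 3, p_3 = 4. Add edge {3,4}. Now deg[3]=0, deg[4]=1.
Step 4: smallest deg-1 vertex = 4, p_4 = 5. Add edge {4,5}. Now deg[4]=0, deg[5]=1.
Step 5: smallest deg-1 vertex = 5, p_5 = 7. Add edge {5,7}. Now deg[5]=0, deg[7]=1.
Final: two remaining deg-1 vertices are 6, 7. Add edge {6,7}.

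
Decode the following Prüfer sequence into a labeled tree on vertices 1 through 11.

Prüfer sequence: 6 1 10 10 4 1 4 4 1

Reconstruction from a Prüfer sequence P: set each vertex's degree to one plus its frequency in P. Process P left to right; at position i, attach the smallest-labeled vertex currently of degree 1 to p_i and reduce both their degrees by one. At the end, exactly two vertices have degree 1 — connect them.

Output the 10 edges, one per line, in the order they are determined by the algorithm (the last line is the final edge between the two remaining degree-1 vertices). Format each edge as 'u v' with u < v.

Answer: 2 6
1 3
5 10
6 10
4 7
1 8
4 9
4 10
1 4
1 11

Derivation:
Initial degrees: {1:4, 2:1, 3:1, 4:4, 5:1, 6:2, 7:1, 8:1, 9:1, 10:3, 11:1}
Step 1: smallest deg-1 vertex = 2, p_1 = 6. Add edge {2,6}. Now deg[2]=0, deg[6]=1.
Step 2: smallest deg-1 vertex = 3, p_2 = 1. Add edge {1,3}. Now deg[3]=0, deg[1]=3.
Step 3: smallest deg-1 vertex = 5, p_3 = 10. Add edge {5,10}. Now deg[5]=0, deg[10]=2.
Step 4: smallest deg-1 vertex = 6, p_4 = 10. Add edge {6,10}. Now deg[6]=0, deg[10]=1.
Step 5: smallest deg-1 vertex = 7, p_5 = 4. Add edge {4,7}. Now deg[7]=0, deg[4]=3.
Step 6: smallest deg-1 vertex = 8, p_6 = 1. Add edge {1,8}. Now deg[8]=0, deg[1]=2.
Step 7: smallest deg-1 vertex = 9, p_7 = 4. Add edge {4,9}. Now deg[9]=0, deg[4]=2.
Step 8: smallest deg-1 vertex = 10, p_8 = 4. Add edge {4,10}. Now deg[10]=0, deg[4]=1.
Step 9: smallest deg-1 vertex = 4, p_9 = 1. Add edge {1,4}. Now deg[4]=0, deg[1]=1.
Final: two remaining deg-1 vertices are 1, 11. Add edge {1,11}.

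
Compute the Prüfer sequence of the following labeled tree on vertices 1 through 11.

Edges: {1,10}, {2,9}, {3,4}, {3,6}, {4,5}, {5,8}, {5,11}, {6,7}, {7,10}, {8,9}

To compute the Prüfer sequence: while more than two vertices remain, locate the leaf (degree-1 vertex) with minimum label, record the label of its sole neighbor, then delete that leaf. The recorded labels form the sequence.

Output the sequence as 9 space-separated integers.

Step 1: leaves = {1,2,11}. Remove smallest leaf 1, emit neighbor 10.
Step 2: leaves = {2,10,11}. Remove smallest leaf 2, emit neighbor 9.
Step 3: leaves = {9,10,11}. Remove smallest leaf 9, emit neighbor 8.
Step 4: leaves = {8,10,11}. Remove smallest leaf 8, emit neighbor 5.
Step 5: leaves = {10,11}. Remove smallest leaf 10, emit neighbor 7.
Step 6: leaves = {7,11}. Remove smallest leaf 7, emit neighbor 6.
Step 7: leaves = {6,11}. Remove smallest leaf 6, emit neighbor 3.
Step 8: leaves = {3,11}. Remove smallest leaf 3, emit neighbor 4.
Step 9: leaves = {4,11}. Remove smallest leaf 4, emit neighbor 5.
Done: 2 vertices remain (5, 11). Sequence = [10 9 8 5 7 6 3 4 5]

Answer: 10 9 8 5 7 6 3 4 5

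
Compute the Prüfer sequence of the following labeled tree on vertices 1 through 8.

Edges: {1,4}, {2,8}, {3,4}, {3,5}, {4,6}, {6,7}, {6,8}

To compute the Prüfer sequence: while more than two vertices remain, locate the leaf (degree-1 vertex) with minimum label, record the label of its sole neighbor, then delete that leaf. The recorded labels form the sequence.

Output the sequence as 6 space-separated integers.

Answer: 4 8 3 4 6 6

Derivation:
Step 1: leaves = {1,2,5,7}. Remove smallest leaf 1, emit neighbor 4.
Step 2: leaves = {2,5,7}. Remove smallest leaf 2, emit neighbor 8.
Step 3: leaves = {5,7,8}. Remove smallest leaf 5, emit neighbor 3.
Step 4: leaves = {3,7,8}. Remove smallest leaf 3, emit neighbor 4.
Step 5: leaves = {4,7,8}. Remove smallest leaf 4, emit neighbor 6.
Step 6: leaves = {7,8}. Remove smallest leaf 7, emit neighbor 6.
Done: 2 vertices remain (6, 8). Sequence = [4 8 3 4 6 6]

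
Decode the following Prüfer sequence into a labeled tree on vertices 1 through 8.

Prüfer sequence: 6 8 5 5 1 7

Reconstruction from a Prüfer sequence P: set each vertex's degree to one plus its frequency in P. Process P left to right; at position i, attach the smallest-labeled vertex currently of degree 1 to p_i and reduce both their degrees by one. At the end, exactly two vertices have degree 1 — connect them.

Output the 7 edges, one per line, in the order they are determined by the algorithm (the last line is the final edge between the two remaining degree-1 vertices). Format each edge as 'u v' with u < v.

Answer: 2 6
3 8
4 5
5 6
1 5
1 7
7 8

Derivation:
Initial degrees: {1:2, 2:1, 3:1, 4:1, 5:3, 6:2, 7:2, 8:2}
Step 1: smallest deg-1 vertex = 2, p_1 = 6. Add edge {2,6}. Now deg[2]=0, deg[6]=1.
Step 2: smallest deg-1 vertex = 3, p_2 = 8. Add edge {3,8}. Now deg[3]=0, deg[8]=1.
Step 3: smallest deg-1 vertex = 4, p_3 = 5. Add edge {4,5}. Now deg[4]=0, deg[5]=2.
Step 4: smallest deg-1 vertex = 6, p_4 = 5. Add edge {5,6}. Now deg[6]=0, deg[5]=1.
Step 5: smallest deg-1 vertex = 5, p_5 = 1. Add edge {1,5}. Now deg[5]=0, deg[1]=1.
Step 6: smallest deg-1 vertex = 1, p_6 = 7. Add edge {1,7}. Now deg[1]=0, deg[7]=1.
Final: two remaining deg-1 vertices are 7, 8. Add edge {7,8}.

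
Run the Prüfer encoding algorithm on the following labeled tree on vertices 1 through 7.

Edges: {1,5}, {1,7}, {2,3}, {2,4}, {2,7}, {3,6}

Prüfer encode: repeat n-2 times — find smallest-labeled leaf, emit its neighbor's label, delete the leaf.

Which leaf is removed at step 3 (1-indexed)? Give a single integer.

Answer: 1

Derivation:
Step 1: current leaves = {4,5,6}. Remove leaf 4 (neighbor: 2).
Step 2: current leaves = {5,6}. Remove leaf 5 (neighbor: 1).
Step 3: current leaves = {1,6}. Remove leaf 1 (neighbor: 7).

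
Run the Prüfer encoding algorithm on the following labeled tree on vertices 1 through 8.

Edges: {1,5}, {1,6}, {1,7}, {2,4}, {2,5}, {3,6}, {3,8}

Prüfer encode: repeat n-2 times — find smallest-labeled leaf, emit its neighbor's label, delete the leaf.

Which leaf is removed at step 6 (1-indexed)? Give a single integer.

Answer: 6

Derivation:
Step 1: current leaves = {4,7,8}. Remove leaf 4 (neighbor: 2).
Step 2: current leaves = {2,7,8}. Remove leaf 2 (neighbor: 5).
Step 3: current leaves = {5,7,8}. Remove leaf 5 (neighbor: 1).
Step 4: current leaves = {7,8}. Remove leaf 7 (neighbor: 1).
Step 5: current leaves = {1,8}. Remove leaf 1 (neighbor: 6).
Step 6: current leaves = {6,8}. Remove leaf 6 (neighbor: 3).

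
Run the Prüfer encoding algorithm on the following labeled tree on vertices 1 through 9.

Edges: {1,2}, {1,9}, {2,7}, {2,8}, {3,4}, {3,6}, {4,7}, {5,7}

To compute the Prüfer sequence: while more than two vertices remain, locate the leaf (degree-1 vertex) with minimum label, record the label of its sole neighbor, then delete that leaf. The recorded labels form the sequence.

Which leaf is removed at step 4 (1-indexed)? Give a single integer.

Step 1: current leaves = {5,6,8,9}. Remove leaf 5 (neighbor: 7).
Step 2: current leaves = {6,8,9}. Remove leaf 6 (neighbor: 3).
Step 3: current leaves = {3,8,9}. Remove leaf 3 (neighbor: 4).
Step 4: current leaves = {4,8,9}. Remove leaf 4 (neighbor: 7).

Answer: 4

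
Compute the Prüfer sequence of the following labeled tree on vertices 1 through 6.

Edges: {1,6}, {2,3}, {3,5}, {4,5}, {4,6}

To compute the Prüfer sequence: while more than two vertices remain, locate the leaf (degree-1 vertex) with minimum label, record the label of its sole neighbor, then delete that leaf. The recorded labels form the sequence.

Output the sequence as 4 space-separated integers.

Answer: 6 3 5 4

Derivation:
Step 1: leaves = {1,2}. Remove smallest leaf 1, emit neighbor 6.
Step 2: leaves = {2,6}. Remove smallest leaf 2, emit neighbor 3.
Step 3: leaves = {3,6}. Remove smallest leaf 3, emit neighbor 5.
Step 4: leaves = {5,6}. Remove smallest leaf 5, emit neighbor 4.
Done: 2 vertices remain (4, 6). Sequence = [6 3 5 4]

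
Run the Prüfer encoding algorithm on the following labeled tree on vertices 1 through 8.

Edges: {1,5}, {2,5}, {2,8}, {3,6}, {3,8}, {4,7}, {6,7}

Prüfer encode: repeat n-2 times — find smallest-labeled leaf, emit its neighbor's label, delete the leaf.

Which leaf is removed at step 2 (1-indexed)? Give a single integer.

Answer: 4

Derivation:
Step 1: current leaves = {1,4}. Remove leaf 1 (neighbor: 5).
Step 2: current leaves = {4,5}. Remove leaf 4 (neighbor: 7).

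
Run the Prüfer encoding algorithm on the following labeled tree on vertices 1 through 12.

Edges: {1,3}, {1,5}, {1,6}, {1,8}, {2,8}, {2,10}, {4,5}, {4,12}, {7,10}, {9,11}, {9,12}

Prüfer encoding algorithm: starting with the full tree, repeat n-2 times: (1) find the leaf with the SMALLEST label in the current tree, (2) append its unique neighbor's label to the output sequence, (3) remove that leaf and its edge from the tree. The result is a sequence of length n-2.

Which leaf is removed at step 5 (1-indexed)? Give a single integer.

Answer: 2

Derivation:
Step 1: current leaves = {3,6,7,11}. Remove leaf 3 (neighbor: 1).
Step 2: current leaves = {6,7,11}. Remove leaf 6 (neighbor: 1).
Step 3: current leaves = {7,11}. Remove leaf 7 (neighbor: 10).
Step 4: current leaves = {10,11}. Remove leaf 10 (neighbor: 2).
Step 5: current leaves = {2,11}. Remove leaf 2 (neighbor: 8).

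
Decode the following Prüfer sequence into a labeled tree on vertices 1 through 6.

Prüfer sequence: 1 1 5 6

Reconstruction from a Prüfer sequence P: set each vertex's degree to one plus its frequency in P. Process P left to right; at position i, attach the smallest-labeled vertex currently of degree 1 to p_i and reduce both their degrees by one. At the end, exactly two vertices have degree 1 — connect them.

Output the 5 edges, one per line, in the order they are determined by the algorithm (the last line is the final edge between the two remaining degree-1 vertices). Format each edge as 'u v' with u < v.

Answer: 1 2
1 3
1 5
4 6
5 6

Derivation:
Initial degrees: {1:3, 2:1, 3:1, 4:1, 5:2, 6:2}
Step 1: smallest deg-1 vertex = 2, p_1 = 1. Add edge {1,2}. Now deg[2]=0, deg[1]=2.
Step 2: smallest deg-1 vertex = 3, p_2 = 1. Add edge {1,3}. Now deg[3]=0, deg[1]=1.
Step 3: smallest deg-1 vertex = 1, p_3 = 5. Add edge {1,5}. Now deg[1]=0, deg[5]=1.
Step 4: smallest deg-1 vertex = 4, p_4 = 6. Add edge {4,6}. Now deg[4]=0, deg[6]=1.
Final: two remaining deg-1 vertices are 5, 6. Add edge {5,6}.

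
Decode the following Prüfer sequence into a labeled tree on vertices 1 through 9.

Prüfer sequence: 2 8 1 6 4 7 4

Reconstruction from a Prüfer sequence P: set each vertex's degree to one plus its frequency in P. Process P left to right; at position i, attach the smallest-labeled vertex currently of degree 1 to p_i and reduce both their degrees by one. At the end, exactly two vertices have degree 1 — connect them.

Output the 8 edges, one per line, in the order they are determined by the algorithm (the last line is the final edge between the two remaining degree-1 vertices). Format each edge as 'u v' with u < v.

Initial degrees: {1:2, 2:2, 3:1, 4:3, 5:1, 6:2, 7:2, 8:2, 9:1}
Step 1: smallest deg-1 vertex = 3, p_1 = 2. Add edge {2,3}. Now deg[3]=0, deg[2]=1.
Step 2: smallest deg-1 vertex = 2, p_2 = 8. Add edge {2,8}. Now deg[2]=0, deg[8]=1.
Step 3: smallest deg-1 vertex = 5, p_3 = 1. Add edge {1,5}. Now deg[5]=0, deg[1]=1.
Step 4: smallest deg-1 vertex = 1, p_4 = 6. Add edge {1,6}. Now deg[1]=0, deg[6]=1.
Step 5: smallest deg-1 vertex = 6, p_5 = 4. Add edge {4,6}. Now deg[6]=0, deg[4]=2.
Step 6: smallest deg-1 vertex = 8, p_6 = 7. Add edge {7,8}. Now deg[8]=0, deg[7]=1.
Step 7: smallest deg-1 vertex = 7, p_7 = 4. Add edge {4,7}. Now deg[7]=0, deg[4]=1.
Final: two remaining deg-1 vertices are 4, 9. Add edge {4,9}.

Answer: 2 3
2 8
1 5
1 6
4 6
7 8
4 7
4 9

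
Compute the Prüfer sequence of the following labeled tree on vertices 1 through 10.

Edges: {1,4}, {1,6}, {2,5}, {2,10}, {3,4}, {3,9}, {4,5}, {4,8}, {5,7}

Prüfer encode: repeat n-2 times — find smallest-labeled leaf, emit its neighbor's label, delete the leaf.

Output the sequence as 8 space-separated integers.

Step 1: leaves = {6,7,8,9,10}. Remove smallest leaf 6, emit neighbor 1.
Step 2: leaves = {1,7,8,9,10}. Remove smallest leaf 1, emit neighbor 4.
Step 3: leaves = {7,8,9,10}. Remove smallest leaf 7, emit neighbor 5.
Step 4: leaves = {8,9,10}. Remove smallest leaf 8, emit neighbor 4.
Step 5: leaves = {9,10}. Remove smallest leaf 9, emit neighbor 3.
Step 6: leaves = {3,10}. Remove smallest leaf 3, emit neighbor 4.
Step 7: leaves = {4,10}. Remove smallest leaf 4, emit neighbor 5.
Step 8: leaves = {5,10}. Remove smallest leaf 5, emit neighbor 2.
Done: 2 vertices remain (2, 10). Sequence = [1 4 5 4 3 4 5 2]

Answer: 1 4 5 4 3 4 5 2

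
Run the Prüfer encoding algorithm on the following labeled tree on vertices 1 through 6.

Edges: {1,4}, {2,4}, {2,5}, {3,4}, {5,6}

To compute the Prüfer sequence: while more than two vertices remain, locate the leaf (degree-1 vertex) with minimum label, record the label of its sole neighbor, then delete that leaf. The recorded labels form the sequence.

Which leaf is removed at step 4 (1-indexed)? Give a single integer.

Answer: 2

Derivation:
Step 1: current leaves = {1,3,6}. Remove leaf 1 (neighbor: 4).
Step 2: current leaves = {3,6}. Remove leaf 3 (neighbor: 4).
Step 3: current leaves = {4,6}. Remove leaf 4 (neighbor: 2).
Step 4: current leaves = {2,6}. Remove leaf 2 (neighbor: 5).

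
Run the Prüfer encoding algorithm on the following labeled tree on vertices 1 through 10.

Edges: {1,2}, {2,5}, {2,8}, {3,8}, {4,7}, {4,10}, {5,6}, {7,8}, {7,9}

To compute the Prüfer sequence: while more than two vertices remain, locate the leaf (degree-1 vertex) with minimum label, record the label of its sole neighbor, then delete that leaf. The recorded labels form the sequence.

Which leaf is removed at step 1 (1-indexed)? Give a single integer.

Step 1: current leaves = {1,3,6,9,10}. Remove leaf 1 (neighbor: 2).

Answer: 1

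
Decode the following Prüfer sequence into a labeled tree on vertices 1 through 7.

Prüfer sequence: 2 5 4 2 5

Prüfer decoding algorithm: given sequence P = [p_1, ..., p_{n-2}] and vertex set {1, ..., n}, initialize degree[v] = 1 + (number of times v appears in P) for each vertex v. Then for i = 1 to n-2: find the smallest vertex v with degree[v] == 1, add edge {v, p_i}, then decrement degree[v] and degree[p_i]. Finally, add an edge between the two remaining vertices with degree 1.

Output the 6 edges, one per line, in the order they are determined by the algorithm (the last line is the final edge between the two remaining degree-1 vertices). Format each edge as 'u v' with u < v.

Initial degrees: {1:1, 2:3, 3:1, 4:2, 5:3, 6:1, 7:1}
Step 1: smallest deg-1 vertex = 1, p_1 = 2. Add edge {1,2}. Now deg[1]=0, deg[2]=2.
Step 2: smallest deg-1 vertex = 3, p_2 = 5. Add edge {3,5}. Now deg[3]=0, deg[5]=2.
Step 3: smallest deg-1 vertex = 6, p_3 = 4. Add edge {4,6}. Now deg[6]=0, deg[4]=1.
Step 4: smallest deg-1 vertex = 4, p_4 = 2. Add edge {2,4}. Now deg[4]=0, deg[2]=1.
Step 5: smallest deg-1 vertex = 2, p_5 = 5. Add edge {2,5}. Now deg[2]=0, deg[5]=1.
Final: two remaining deg-1 vertices are 5, 7. Add edge {5,7}.

Answer: 1 2
3 5
4 6
2 4
2 5
5 7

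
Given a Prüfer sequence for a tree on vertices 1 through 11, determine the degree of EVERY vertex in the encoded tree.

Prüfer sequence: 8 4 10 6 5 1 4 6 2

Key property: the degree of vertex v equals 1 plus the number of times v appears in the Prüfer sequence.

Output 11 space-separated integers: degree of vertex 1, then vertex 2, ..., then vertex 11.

p_1 = 8: count[8] becomes 1
p_2 = 4: count[4] becomes 1
p_3 = 10: count[10] becomes 1
p_4 = 6: count[6] becomes 1
p_5 = 5: count[5] becomes 1
p_6 = 1: count[1] becomes 1
p_7 = 4: count[4] becomes 2
p_8 = 6: count[6] becomes 2
p_9 = 2: count[2] becomes 1
Degrees (1 + count): deg[1]=1+1=2, deg[2]=1+1=2, deg[3]=1+0=1, deg[4]=1+2=3, deg[5]=1+1=2, deg[6]=1+2=3, deg[7]=1+0=1, deg[8]=1+1=2, deg[9]=1+0=1, deg[10]=1+1=2, deg[11]=1+0=1

Answer: 2 2 1 3 2 3 1 2 1 2 1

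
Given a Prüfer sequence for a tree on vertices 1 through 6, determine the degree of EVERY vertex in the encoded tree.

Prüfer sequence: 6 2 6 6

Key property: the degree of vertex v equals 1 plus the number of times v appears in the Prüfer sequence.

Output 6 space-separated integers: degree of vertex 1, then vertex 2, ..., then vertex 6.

p_1 = 6: count[6] becomes 1
p_2 = 2: count[2] becomes 1
p_3 = 6: count[6] becomes 2
p_4 = 6: count[6] becomes 3
Degrees (1 + count): deg[1]=1+0=1, deg[2]=1+1=2, deg[3]=1+0=1, deg[4]=1+0=1, deg[5]=1+0=1, deg[6]=1+3=4

Answer: 1 2 1 1 1 4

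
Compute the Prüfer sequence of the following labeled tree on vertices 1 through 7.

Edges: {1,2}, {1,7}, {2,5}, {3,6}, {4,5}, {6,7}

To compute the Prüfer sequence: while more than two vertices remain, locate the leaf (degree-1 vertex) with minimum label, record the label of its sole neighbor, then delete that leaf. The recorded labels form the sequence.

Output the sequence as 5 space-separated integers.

Answer: 6 5 2 1 7

Derivation:
Step 1: leaves = {3,4}. Remove smallest leaf 3, emit neighbor 6.
Step 2: leaves = {4,6}. Remove smallest leaf 4, emit neighbor 5.
Step 3: leaves = {5,6}. Remove smallest leaf 5, emit neighbor 2.
Step 4: leaves = {2,6}. Remove smallest leaf 2, emit neighbor 1.
Step 5: leaves = {1,6}. Remove smallest leaf 1, emit neighbor 7.
Done: 2 vertices remain (6, 7). Sequence = [6 5 2 1 7]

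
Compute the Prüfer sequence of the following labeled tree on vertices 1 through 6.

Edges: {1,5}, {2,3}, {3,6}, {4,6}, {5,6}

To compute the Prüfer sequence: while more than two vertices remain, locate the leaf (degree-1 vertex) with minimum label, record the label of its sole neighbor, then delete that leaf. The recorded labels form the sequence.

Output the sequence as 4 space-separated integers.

Step 1: leaves = {1,2,4}. Remove smallest leaf 1, emit neighbor 5.
Step 2: leaves = {2,4,5}. Remove smallest leaf 2, emit neighbor 3.
Step 3: leaves = {3,4,5}. Remove smallest leaf 3, emit neighbor 6.
Step 4: leaves = {4,5}. Remove smallest leaf 4, emit neighbor 6.
Done: 2 vertices remain (5, 6). Sequence = [5 3 6 6]

Answer: 5 3 6 6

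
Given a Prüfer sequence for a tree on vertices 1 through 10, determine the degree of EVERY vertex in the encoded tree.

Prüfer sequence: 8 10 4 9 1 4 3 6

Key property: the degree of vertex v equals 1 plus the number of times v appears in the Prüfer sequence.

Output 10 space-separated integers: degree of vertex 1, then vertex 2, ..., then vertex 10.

Answer: 2 1 2 3 1 2 1 2 2 2

Derivation:
p_1 = 8: count[8] becomes 1
p_2 = 10: count[10] becomes 1
p_3 = 4: count[4] becomes 1
p_4 = 9: count[9] becomes 1
p_5 = 1: count[1] becomes 1
p_6 = 4: count[4] becomes 2
p_7 = 3: count[3] becomes 1
p_8 = 6: count[6] becomes 1
Degrees (1 + count): deg[1]=1+1=2, deg[2]=1+0=1, deg[3]=1+1=2, deg[4]=1+2=3, deg[5]=1+0=1, deg[6]=1+1=2, deg[7]=1+0=1, deg[8]=1+1=2, deg[9]=1+1=2, deg[10]=1+1=2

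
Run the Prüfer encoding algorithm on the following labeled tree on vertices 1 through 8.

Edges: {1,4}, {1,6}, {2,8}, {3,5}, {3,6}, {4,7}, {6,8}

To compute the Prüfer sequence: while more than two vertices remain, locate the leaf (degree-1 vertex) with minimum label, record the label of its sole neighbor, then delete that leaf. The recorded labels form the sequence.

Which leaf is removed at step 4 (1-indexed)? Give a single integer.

Step 1: current leaves = {2,5,7}. Remove leaf 2 (neighbor: 8).
Step 2: current leaves = {5,7,8}. Remove leaf 5 (neighbor: 3).
Step 3: current leaves = {3,7,8}. Remove leaf 3 (neighbor: 6).
Step 4: current leaves = {7,8}. Remove leaf 7 (neighbor: 4).

Answer: 7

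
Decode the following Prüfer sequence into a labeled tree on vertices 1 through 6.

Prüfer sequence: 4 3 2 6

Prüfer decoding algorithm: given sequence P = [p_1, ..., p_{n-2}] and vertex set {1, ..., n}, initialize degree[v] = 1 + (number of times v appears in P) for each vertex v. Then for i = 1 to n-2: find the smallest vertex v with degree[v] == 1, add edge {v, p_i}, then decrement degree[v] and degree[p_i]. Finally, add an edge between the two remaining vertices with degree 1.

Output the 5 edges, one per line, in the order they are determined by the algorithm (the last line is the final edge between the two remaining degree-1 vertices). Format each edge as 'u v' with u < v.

Answer: 1 4
3 4
2 3
2 6
5 6

Derivation:
Initial degrees: {1:1, 2:2, 3:2, 4:2, 5:1, 6:2}
Step 1: smallest deg-1 vertex = 1, p_1 = 4. Add edge {1,4}. Now deg[1]=0, deg[4]=1.
Step 2: smallest deg-1 vertex = 4, p_2 = 3. Add edge {3,4}. Now deg[4]=0, deg[3]=1.
Step 3: smallest deg-1 vertex = 3, p_3 = 2. Add edge {2,3}. Now deg[3]=0, deg[2]=1.
Step 4: smallest deg-1 vertex = 2, p_4 = 6. Add edge {2,6}. Now deg[2]=0, deg[6]=1.
Final: two remaining deg-1 vertices are 5, 6. Add edge {5,6}.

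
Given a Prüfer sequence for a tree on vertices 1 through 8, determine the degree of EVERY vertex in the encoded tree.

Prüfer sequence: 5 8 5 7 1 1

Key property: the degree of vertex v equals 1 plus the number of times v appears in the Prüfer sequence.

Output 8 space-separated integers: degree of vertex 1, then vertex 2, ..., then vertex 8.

Answer: 3 1 1 1 3 1 2 2

Derivation:
p_1 = 5: count[5] becomes 1
p_2 = 8: count[8] becomes 1
p_3 = 5: count[5] becomes 2
p_4 = 7: count[7] becomes 1
p_5 = 1: count[1] becomes 1
p_6 = 1: count[1] becomes 2
Degrees (1 + count): deg[1]=1+2=3, deg[2]=1+0=1, deg[3]=1+0=1, deg[4]=1+0=1, deg[5]=1+2=3, deg[6]=1+0=1, deg[7]=1+1=2, deg[8]=1+1=2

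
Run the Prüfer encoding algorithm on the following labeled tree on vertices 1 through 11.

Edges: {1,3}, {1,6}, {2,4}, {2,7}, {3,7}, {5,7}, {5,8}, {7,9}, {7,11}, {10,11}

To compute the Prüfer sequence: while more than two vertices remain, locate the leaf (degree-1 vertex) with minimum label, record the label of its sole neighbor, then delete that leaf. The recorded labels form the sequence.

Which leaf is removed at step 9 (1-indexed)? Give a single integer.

Answer: 7

Derivation:
Step 1: current leaves = {4,6,8,9,10}. Remove leaf 4 (neighbor: 2).
Step 2: current leaves = {2,6,8,9,10}. Remove leaf 2 (neighbor: 7).
Step 3: current leaves = {6,8,9,10}. Remove leaf 6 (neighbor: 1).
Step 4: current leaves = {1,8,9,10}. Remove leaf 1 (neighbor: 3).
Step 5: current leaves = {3,8,9,10}. Remove leaf 3 (neighbor: 7).
Step 6: current leaves = {8,9,10}. Remove leaf 8 (neighbor: 5).
Step 7: current leaves = {5,9,10}. Remove leaf 5 (neighbor: 7).
Step 8: current leaves = {9,10}. Remove leaf 9 (neighbor: 7).
Step 9: current leaves = {7,10}. Remove leaf 7 (neighbor: 11).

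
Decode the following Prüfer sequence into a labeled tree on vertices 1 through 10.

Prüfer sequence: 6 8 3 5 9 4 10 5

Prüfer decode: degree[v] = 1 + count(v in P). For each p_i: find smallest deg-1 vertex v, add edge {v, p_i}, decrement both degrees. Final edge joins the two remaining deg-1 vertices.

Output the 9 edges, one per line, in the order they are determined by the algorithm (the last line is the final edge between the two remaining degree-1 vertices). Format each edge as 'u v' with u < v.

Initial degrees: {1:1, 2:1, 3:2, 4:2, 5:3, 6:2, 7:1, 8:2, 9:2, 10:2}
Step 1: smallest deg-1 vertex = 1, p_1 = 6. Add edge {1,6}. Now deg[1]=0, deg[6]=1.
Step 2: smallest deg-1 vertex = 2, p_2 = 8. Add edge {2,8}. Now deg[2]=0, deg[8]=1.
Step 3: smallest deg-1 vertex = 6, p_3 = 3. Add edge {3,6}. Now deg[6]=0, deg[3]=1.
Step 4: smallest deg-1 vertex = 3, p_4 = 5. Add edge {3,5}. Now deg[3]=0, deg[5]=2.
Step 5: smallest deg-1 vertex = 7, p_5 = 9. Add edge {7,9}. Now deg[7]=0, deg[9]=1.
Step 6: smallest deg-1 vertex = 8, p_6 = 4. Add edge {4,8}. Now deg[8]=0, deg[4]=1.
Step 7: smallest deg-1 vertex = 4, p_7 = 10. Add edge {4,10}. Now deg[4]=0, deg[10]=1.
Step 8: smallest deg-1 vertex = 9, p_8 = 5. Add edge {5,9}. Now deg[9]=0, deg[5]=1.
Final: two remaining deg-1 vertices are 5, 10. Add edge {5,10}.

Answer: 1 6
2 8
3 6
3 5
7 9
4 8
4 10
5 9
5 10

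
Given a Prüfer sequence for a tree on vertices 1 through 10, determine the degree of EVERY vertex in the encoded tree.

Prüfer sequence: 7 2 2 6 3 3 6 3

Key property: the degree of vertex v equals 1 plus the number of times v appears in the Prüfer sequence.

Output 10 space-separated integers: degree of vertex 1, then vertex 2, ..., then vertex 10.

p_1 = 7: count[7] becomes 1
p_2 = 2: count[2] becomes 1
p_3 = 2: count[2] becomes 2
p_4 = 6: count[6] becomes 1
p_5 = 3: count[3] becomes 1
p_6 = 3: count[3] becomes 2
p_7 = 6: count[6] becomes 2
p_8 = 3: count[3] becomes 3
Degrees (1 + count): deg[1]=1+0=1, deg[2]=1+2=3, deg[3]=1+3=4, deg[4]=1+0=1, deg[5]=1+0=1, deg[6]=1+2=3, deg[7]=1+1=2, deg[8]=1+0=1, deg[9]=1+0=1, deg[10]=1+0=1

Answer: 1 3 4 1 1 3 2 1 1 1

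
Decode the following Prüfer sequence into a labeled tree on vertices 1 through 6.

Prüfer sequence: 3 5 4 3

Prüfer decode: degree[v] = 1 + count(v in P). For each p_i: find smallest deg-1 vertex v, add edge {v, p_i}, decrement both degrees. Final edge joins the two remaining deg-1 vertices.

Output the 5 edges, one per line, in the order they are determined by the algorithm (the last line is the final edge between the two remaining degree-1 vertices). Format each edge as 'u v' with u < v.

Initial degrees: {1:1, 2:1, 3:3, 4:2, 5:2, 6:1}
Step 1: smallest deg-1 vertex = 1, p_1 = 3. Add edge {1,3}. Now deg[1]=0, deg[3]=2.
Step 2: smallest deg-1 vertex = 2, p_2 = 5. Add edge {2,5}. Now deg[2]=0, deg[5]=1.
Step 3: smallest deg-1 vertex = 5, p_3 = 4. Add edge {4,5}. Now deg[5]=0, deg[4]=1.
Step 4: smallest deg-1 vertex = 4, p_4 = 3. Add edge {3,4}. Now deg[4]=0, deg[3]=1.
Final: two remaining deg-1 vertices are 3, 6. Add edge {3,6}.

Answer: 1 3
2 5
4 5
3 4
3 6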